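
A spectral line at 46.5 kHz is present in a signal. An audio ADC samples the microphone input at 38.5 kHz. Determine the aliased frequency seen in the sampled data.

46.5 kHz mod fs = 8 kHz.
8 kHz ≤ fs/2 = 19.25 kHz, appears at 8 kHz.

8 kHz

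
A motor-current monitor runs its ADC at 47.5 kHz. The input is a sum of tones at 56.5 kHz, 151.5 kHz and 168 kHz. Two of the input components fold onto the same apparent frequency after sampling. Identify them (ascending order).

56.5 kHz, 151.5 kHz

fs/2 = 23.75 kHz.
56.5 kHz mod fs = 9 kHz.
9 kHz ≤ fs/2 = 23.75 kHz, appears at 9 kHz.
151.5 kHz mod fs = 9 kHz.
9 kHz ≤ fs/2 = 23.75 kHz, appears at 9 kHz.
168 kHz mod fs = 25.5 kHz.
25.5 kHz > fs/2 = 23.75 kHz, folds to fs − 25.5 kHz = 22 kHz.
56.5 kHz and 151.5 kHz both map to 9 kHz.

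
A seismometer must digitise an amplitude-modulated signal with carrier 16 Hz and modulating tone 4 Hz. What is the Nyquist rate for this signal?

40 Hz

AM sidebands sit at fc ± fm = 12 Hz and 20 Hz.
Highest-frequency component: 20 Hz.
Nyquist rate = 2 × 20 Hz = 40 Hz.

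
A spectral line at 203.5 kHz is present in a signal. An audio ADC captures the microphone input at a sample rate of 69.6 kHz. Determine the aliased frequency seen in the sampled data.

203.5 kHz mod fs = 64.3 kHz.
64.3 kHz > fs/2 = 34.8 kHz, folds to fs − 64.3 kHz = 5.3 kHz.

5.3 kHz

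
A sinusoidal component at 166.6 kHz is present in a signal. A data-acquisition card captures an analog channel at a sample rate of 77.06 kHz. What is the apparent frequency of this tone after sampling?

166.6 kHz mod fs = 12.48 kHz.
12.48 kHz ≤ fs/2 = 38.53 kHz, appears at 12.48 kHz.

12.48 kHz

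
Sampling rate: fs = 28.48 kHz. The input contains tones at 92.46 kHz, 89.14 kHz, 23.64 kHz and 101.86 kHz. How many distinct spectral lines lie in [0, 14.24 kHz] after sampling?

4

fs/2 = 14.24 kHz.
92.46 kHz mod fs = 7.02 kHz.
7.02 kHz ≤ fs/2 = 14.24 kHz, appears at 7.02 kHz.
89.14 kHz mod fs = 3.7 kHz.
3.7 kHz ≤ fs/2 = 14.24 kHz, appears at 3.7 kHz.
23.64 kHz > fs/2 = 14.24 kHz, folds to fs − 23.64 kHz = 4.84 kHz.
101.86 kHz mod fs = 16.42 kHz.
16.42 kHz > fs/2 = 14.24 kHz, folds to fs − 16.42 kHz = 12.06 kHz.
Distinct values: {3.7 kHz, 4.84 kHz, 7.02 kHz, 12.06 kHz} → 4.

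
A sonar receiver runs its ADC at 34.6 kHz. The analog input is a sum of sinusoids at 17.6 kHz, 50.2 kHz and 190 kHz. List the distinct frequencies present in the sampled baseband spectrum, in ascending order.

fs/2 = 17.3 kHz.
17.6 kHz > fs/2 = 17.3 kHz, folds to fs − 17.6 kHz = 17 kHz.
50.2 kHz mod fs = 15.6 kHz.
15.6 kHz ≤ fs/2 = 17.3 kHz, appears at 15.6 kHz.
190 kHz mod fs = 17 kHz.
17 kHz ≤ fs/2 = 17.3 kHz, appears at 17 kHz.
Distinct values: {15.6 kHz, 17 kHz}.

15.6 kHz, 17 kHz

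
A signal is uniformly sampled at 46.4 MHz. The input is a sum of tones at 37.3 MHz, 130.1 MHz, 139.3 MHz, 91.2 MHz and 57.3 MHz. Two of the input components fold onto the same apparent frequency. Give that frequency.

9.1 MHz

fs/2 = 23.2 MHz.
37.3 MHz > fs/2 = 23.2 MHz, folds to fs − 37.3 MHz = 9.1 MHz.
130.1 MHz mod fs = 37.3 MHz.
37.3 MHz > fs/2 = 23.2 MHz, folds to fs − 37.3 MHz = 9.1 MHz.
139.3 MHz mod fs = 0.1 MHz.
0.1 MHz ≤ fs/2 = 23.2 MHz, appears at 0.1 MHz.
91.2 MHz mod fs = 44.8 MHz.
44.8 MHz > fs/2 = 23.2 MHz, folds to fs − 44.8 MHz = 1.6 MHz.
57.3 MHz mod fs = 10.9 MHz.
10.9 MHz ≤ fs/2 = 23.2 MHz, appears at 10.9 MHz.
37.3 MHz and 130.1 MHz both map to 9.1 MHz.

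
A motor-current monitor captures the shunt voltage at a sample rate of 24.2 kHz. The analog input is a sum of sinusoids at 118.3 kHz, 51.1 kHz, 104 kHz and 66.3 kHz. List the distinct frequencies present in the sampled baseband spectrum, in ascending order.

fs/2 = 12.1 kHz.
118.3 kHz mod fs = 21.5 kHz.
21.5 kHz > fs/2 = 12.1 kHz, folds to fs − 21.5 kHz = 2.7 kHz.
51.1 kHz mod fs = 2.7 kHz.
2.7 kHz ≤ fs/2 = 12.1 kHz, appears at 2.7 kHz.
104 kHz mod fs = 7.2 kHz.
7.2 kHz ≤ fs/2 = 12.1 kHz, appears at 7.2 kHz.
66.3 kHz mod fs = 17.9 kHz.
17.9 kHz > fs/2 = 12.1 kHz, folds to fs − 17.9 kHz = 6.3 kHz.
Distinct values: {2.7 kHz, 6.3 kHz, 7.2 kHz}.

2.7 kHz, 6.3 kHz, 7.2 kHz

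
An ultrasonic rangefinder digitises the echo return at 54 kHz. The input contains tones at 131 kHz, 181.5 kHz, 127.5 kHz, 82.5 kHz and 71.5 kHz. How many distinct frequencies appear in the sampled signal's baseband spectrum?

fs/2 = 27 kHz.
131 kHz mod fs = 23 kHz.
23 kHz ≤ fs/2 = 27 kHz, appears at 23 kHz.
181.5 kHz mod fs = 19.5 kHz.
19.5 kHz ≤ fs/2 = 27 kHz, appears at 19.5 kHz.
127.5 kHz mod fs = 19.5 kHz.
19.5 kHz ≤ fs/2 = 27 kHz, appears at 19.5 kHz.
82.5 kHz mod fs = 28.5 kHz.
28.5 kHz > fs/2 = 27 kHz, folds to fs − 28.5 kHz = 25.5 kHz.
71.5 kHz mod fs = 17.5 kHz.
17.5 kHz ≤ fs/2 = 27 kHz, appears at 17.5 kHz.
Distinct values: {17.5 kHz, 19.5 kHz, 23 kHz, 25.5 kHz} → 4.

4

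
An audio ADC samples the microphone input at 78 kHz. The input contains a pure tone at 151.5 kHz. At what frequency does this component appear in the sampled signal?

151.5 kHz mod fs = 73.5 kHz.
73.5 kHz > fs/2 = 39 kHz, folds to fs − 73.5 kHz = 4.5 kHz.

4.5 kHz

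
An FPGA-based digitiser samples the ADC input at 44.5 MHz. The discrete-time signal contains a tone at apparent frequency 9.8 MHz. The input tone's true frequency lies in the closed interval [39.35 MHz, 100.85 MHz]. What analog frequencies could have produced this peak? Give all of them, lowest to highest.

Frequencies that alias to 9.8 MHz are k·fs ± 9.8 MHz for integer k ≥ 0.
k=0: 9.8 MHz.
k=1: 34.7 MHz, 54.3 MHz.
k=2: 79.2 MHz, 98.8 MHz.
k=3: 123.7 MHz, 143.3 MHz.
Within [39.35 MHz, 100.85 MHz]: 54.3 MHz, 79.2 MHz, 98.8 MHz.

54.3 MHz, 79.2 MHz, 98.8 MHz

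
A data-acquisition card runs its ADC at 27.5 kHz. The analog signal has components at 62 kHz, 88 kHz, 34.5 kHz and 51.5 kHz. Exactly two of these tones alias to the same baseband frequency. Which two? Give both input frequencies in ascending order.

fs/2 = 13.75 kHz.
62 kHz mod fs = 7 kHz.
7 kHz ≤ fs/2 = 13.75 kHz, appears at 7 kHz.
88 kHz mod fs = 5.5 kHz.
5.5 kHz ≤ fs/2 = 13.75 kHz, appears at 5.5 kHz.
34.5 kHz mod fs = 7 kHz.
7 kHz ≤ fs/2 = 13.75 kHz, appears at 7 kHz.
51.5 kHz mod fs = 24 kHz.
24 kHz > fs/2 = 13.75 kHz, folds to fs − 24 kHz = 3.5 kHz.
34.5 kHz and 62 kHz both map to 7 kHz.

34.5 kHz, 62 kHz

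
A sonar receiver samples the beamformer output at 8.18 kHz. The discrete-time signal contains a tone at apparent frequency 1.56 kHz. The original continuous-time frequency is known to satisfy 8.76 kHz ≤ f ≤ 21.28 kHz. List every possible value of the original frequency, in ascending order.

9.74 kHz, 14.8 kHz, 17.92 kHz

Frequencies that alias to 1.56 kHz are k·fs ± 1.56 kHz for integer k ≥ 0.
k=0: 1.56 kHz.
k=1: 6.62 kHz, 9.74 kHz.
k=2: 14.8 kHz, 17.92 kHz.
k=3: 22.98 kHz, 26.1 kHz.
Within [8.76 kHz, 21.28 kHz]: 9.74 kHz, 14.8 kHz, 17.92 kHz.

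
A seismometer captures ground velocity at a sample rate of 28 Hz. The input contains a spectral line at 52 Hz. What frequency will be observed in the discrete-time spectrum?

4 Hz

52 Hz mod fs = 24 Hz.
24 Hz > fs/2 = 14 Hz, folds to fs − 24 Hz = 4 Hz.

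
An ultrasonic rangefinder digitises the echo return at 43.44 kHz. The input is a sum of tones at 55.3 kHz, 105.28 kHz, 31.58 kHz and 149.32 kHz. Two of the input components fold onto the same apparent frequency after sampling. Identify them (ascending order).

fs/2 = 21.72 kHz.
55.3 kHz mod fs = 11.86 kHz.
11.86 kHz ≤ fs/2 = 21.72 kHz, appears at 11.86 kHz.
105.28 kHz mod fs = 18.4 kHz.
18.4 kHz ≤ fs/2 = 21.72 kHz, appears at 18.4 kHz.
31.58 kHz > fs/2 = 21.72 kHz, folds to fs − 31.58 kHz = 11.86 kHz.
149.32 kHz mod fs = 19 kHz.
19 kHz ≤ fs/2 = 21.72 kHz, appears at 19 kHz.
31.58 kHz and 55.3 kHz both map to 11.86 kHz.

31.58 kHz, 55.3 kHz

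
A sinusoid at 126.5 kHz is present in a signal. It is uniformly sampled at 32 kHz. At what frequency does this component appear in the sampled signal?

126.5 kHz mod fs = 30.5 kHz.
30.5 kHz > fs/2 = 16 kHz, folds to fs − 30.5 kHz = 1.5 kHz.

1.5 kHz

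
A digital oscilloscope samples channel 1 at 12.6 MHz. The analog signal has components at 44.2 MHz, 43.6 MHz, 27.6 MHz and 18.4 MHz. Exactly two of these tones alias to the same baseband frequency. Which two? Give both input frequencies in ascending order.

18.4 MHz, 43.6 MHz

fs/2 = 6.3 MHz.
44.2 MHz mod fs = 6.4 MHz.
6.4 MHz > fs/2 = 6.3 MHz, folds to fs − 6.4 MHz = 6.2 MHz.
43.6 MHz mod fs = 5.8 MHz.
5.8 MHz ≤ fs/2 = 6.3 MHz, appears at 5.8 MHz.
27.6 MHz mod fs = 2.4 MHz.
2.4 MHz ≤ fs/2 = 6.3 MHz, appears at 2.4 MHz.
18.4 MHz mod fs = 5.8 MHz.
5.8 MHz ≤ fs/2 = 6.3 MHz, appears at 5.8 MHz.
18.4 MHz and 43.6 MHz both map to 5.8 MHz.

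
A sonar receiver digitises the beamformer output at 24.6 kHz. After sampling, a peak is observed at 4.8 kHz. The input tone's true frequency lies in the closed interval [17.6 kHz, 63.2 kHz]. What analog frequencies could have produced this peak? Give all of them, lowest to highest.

Frequencies that alias to 4.8 kHz are k·fs ± 4.8 kHz for integer k ≥ 0.
k=0: 4.8 kHz.
k=1: 19.8 kHz, 29.4 kHz.
k=2: 44.4 kHz, 54 kHz.
k=3: 69 kHz, 78.6 kHz.
Within [17.6 kHz, 63.2 kHz]: 19.8 kHz, 29.4 kHz, 44.4 kHz, 54 kHz.

19.8 kHz, 29.4 kHz, 44.4 kHz, 54 kHz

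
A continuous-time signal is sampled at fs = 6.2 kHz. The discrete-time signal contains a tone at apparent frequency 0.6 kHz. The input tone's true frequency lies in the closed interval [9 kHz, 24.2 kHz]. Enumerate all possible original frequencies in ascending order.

11.8 kHz, 13 kHz, 18 kHz, 19.2 kHz, 24.2 kHz

Frequencies that alias to 0.6 kHz are k·fs ± 0.6 kHz for integer k ≥ 0.
k=0: 0.6 kHz.
k=1: 5.6 kHz, 6.8 kHz.
k=2: 11.8 kHz, 13 kHz.
k=3: 18 kHz, 19.2 kHz.
k=4: 24.2 kHz, 25.4 kHz.
k=5: 30.4 kHz, 31.6 kHz.
Within [9 kHz, 24.2 kHz]: 11.8 kHz, 13 kHz, 18 kHz, 19.2 kHz, 24.2 kHz.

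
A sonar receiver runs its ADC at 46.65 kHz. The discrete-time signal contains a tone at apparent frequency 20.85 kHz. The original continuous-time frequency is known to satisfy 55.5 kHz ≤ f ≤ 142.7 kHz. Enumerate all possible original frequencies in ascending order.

67.5 kHz, 72.45 kHz, 114.15 kHz, 119.1 kHz

Frequencies that alias to 20.85 kHz are k·fs ± 20.85 kHz for integer k ≥ 0.
k=0: 20.85 kHz.
k=1: 25.8 kHz, 67.5 kHz.
k=2: 72.45 kHz, 114.15 kHz.
k=3: 119.1 kHz, 160.8 kHz.
k=4: 165.75 kHz, 207.45 kHz.
Within [55.5 kHz, 142.7 kHz]: 67.5 kHz, 72.45 kHz, 114.15 kHz, 119.1 kHz.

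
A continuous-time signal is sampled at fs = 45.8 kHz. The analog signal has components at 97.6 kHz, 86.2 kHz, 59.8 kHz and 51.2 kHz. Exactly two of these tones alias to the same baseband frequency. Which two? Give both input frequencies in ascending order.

51.2 kHz, 86.2 kHz

fs/2 = 22.9 kHz.
97.6 kHz mod fs = 6 kHz.
6 kHz ≤ fs/2 = 22.9 kHz, appears at 6 kHz.
86.2 kHz mod fs = 40.4 kHz.
40.4 kHz > fs/2 = 22.9 kHz, folds to fs − 40.4 kHz = 5.4 kHz.
59.8 kHz mod fs = 14 kHz.
14 kHz ≤ fs/2 = 22.9 kHz, appears at 14 kHz.
51.2 kHz mod fs = 5.4 kHz.
5.4 kHz ≤ fs/2 = 22.9 kHz, appears at 5.4 kHz.
51.2 kHz and 86.2 kHz both map to 5.4 kHz.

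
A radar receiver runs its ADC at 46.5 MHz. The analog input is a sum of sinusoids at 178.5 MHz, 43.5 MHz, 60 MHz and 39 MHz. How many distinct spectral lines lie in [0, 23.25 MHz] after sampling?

fs/2 = 23.25 MHz.
178.5 MHz mod fs = 39 MHz.
39 MHz > fs/2 = 23.25 MHz, folds to fs − 39 MHz = 7.5 MHz.
43.5 MHz > fs/2 = 23.25 MHz, folds to fs − 43.5 MHz = 3 MHz.
60 MHz mod fs = 13.5 MHz.
13.5 MHz ≤ fs/2 = 23.25 MHz, appears at 13.5 MHz.
39 MHz > fs/2 = 23.25 MHz, folds to fs − 39 MHz = 7.5 MHz.
Distinct values: {3 MHz, 7.5 MHz, 13.5 MHz} → 3.

3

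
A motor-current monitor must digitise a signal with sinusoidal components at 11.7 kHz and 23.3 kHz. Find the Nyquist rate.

46.6 kHz

Highest-frequency component: 23.3 kHz.
Nyquist rate = 2 × 23.3 kHz = 46.6 kHz.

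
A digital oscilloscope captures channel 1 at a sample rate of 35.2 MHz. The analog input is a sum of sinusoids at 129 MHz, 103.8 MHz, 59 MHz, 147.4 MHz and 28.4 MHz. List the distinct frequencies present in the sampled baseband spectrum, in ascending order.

fs/2 = 17.6 MHz.
129 MHz mod fs = 23.4 MHz.
23.4 MHz > fs/2 = 17.6 MHz, folds to fs − 23.4 MHz = 11.8 MHz.
103.8 MHz mod fs = 33.4 MHz.
33.4 MHz > fs/2 = 17.6 MHz, folds to fs − 33.4 MHz = 1.8 MHz.
59 MHz mod fs = 23.8 MHz.
23.8 MHz > fs/2 = 17.6 MHz, folds to fs − 23.8 MHz = 11.4 MHz.
147.4 MHz mod fs = 6.6 MHz.
6.6 MHz ≤ fs/2 = 17.6 MHz, appears at 6.6 MHz.
28.4 MHz > fs/2 = 17.6 MHz, folds to fs − 28.4 MHz = 6.8 MHz.
Distinct values: {1.8 MHz, 6.6 MHz, 6.8 MHz, 11.4 MHz, 11.8 MHz}.

1.8 MHz, 6.6 MHz, 6.8 MHz, 11.4 MHz, 11.8 MHz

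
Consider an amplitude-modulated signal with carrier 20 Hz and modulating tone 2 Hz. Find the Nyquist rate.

AM sidebands sit at fc ± fm = 18 Hz and 22 Hz.
Highest-frequency component: 22 Hz.
Nyquist rate = 2 × 22 Hz = 44 Hz.

44 Hz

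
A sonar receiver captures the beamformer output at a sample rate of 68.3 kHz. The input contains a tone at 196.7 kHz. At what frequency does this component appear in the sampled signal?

196.7 kHz mod fs = 60.1 kHz.
60.1 kHz > fs/2 = 34.15 kHz, folds to fs − 60.1 kHz = 8.2 kHz.

8.2 kHz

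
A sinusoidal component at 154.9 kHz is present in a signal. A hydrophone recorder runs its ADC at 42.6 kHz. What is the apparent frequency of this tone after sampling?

154.9 kHz mod fs = 27.1 kHz.
27.1 kHz > fs/2 = 21.3 kHz, folds to fs − 27.1 kHz = 15.5 kHz.

15.5 kHz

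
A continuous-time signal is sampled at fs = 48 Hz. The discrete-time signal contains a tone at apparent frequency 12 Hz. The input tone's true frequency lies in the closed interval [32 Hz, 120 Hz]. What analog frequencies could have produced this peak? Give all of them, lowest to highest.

36 Hz, 60 Hz, 84 Hz, 108 Hz

Frequencies that alias to 12 Hz are k·fs ± 12 Hz for integer k ≥ 0.
k=0: 12 Hz.
k=1: 36 Hz, 60 Hz.
k=2: 84 Hz, 108 Hz.
k=3: 132 Hz, 156 Hz.
Within [32 Hz, 120 Hz]: 36 Hz, 60 Hz, 84 Hz, 108 Hz.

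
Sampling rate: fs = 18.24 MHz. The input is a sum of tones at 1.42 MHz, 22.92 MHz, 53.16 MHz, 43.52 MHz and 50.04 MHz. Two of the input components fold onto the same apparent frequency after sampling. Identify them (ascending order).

fs/2 = 9.12 MHz.
1.42 MHz ≤ fs/2 = 9.12 MHz, passes unchanged.
22.92 MHz mod fs = 4.68 MHz.
4.68 MHz ≤ fs/2 = 9.12 MHz, appears at 4.68 MHz.
53.16 MHz mod fs = 16.68 MHz.
16.68 MHz > fs/2 = 9.12 MHz, folds to fs − 16.68 MHz = 1.56 MHz.
43.52 MHz mod fs = 7.04 MHz.
7.04 MHz ≤ fs/2 = 9.12 MHz, appears at 7.04 MHz.
50.04 MHz mod fs = 13.56 MHz.
13.56 MHz > fs/2 = 9.12 MHz, folds to fs − 13.56 MHz = 4.68 MHz.
22.92 MHz and 50.04 MHz both map to 4.68 MHz.

22.92 MHz, 50.04 MHz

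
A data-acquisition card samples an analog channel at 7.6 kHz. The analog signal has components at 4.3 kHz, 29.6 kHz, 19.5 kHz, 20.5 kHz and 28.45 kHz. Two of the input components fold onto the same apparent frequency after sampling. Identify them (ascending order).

4.3 kHz, 19.5 kHz

fs/2 = 3.8 kHz.
4.3 kHz > fs/2 = 3.8 kHz, folds to fs − 4.3 kHz = 3.3 kHz.
29.6 kHz mod fs = 6.8 kHz.
6.8 kHz > fs/2 = 3.8 kHz, folds to fs − 6.8 kHz = 0.8 kHz.
19.5 kHz mod fs = 4.3 kHz.
4.3 kHz > fs/2 = 3.8 kHz, folds to fs − 4.3 kHz = 3.3 kHz.
20.5 kHz mod fs = 5.3 kHz.
5.3 kHz > fs/2 = 3.8 kHz, folds to fs − 5.3 kHz = 2.3 kHz.
28.45 kHz mod fs = 5.65 kHz.
5.65 kHz > fs/2 = 3.8 kHz, folds to fs − 5.65 kHz = 1.95 kHz.
4.3 kHz and 19.5 kHz both map to 3.3 kHz.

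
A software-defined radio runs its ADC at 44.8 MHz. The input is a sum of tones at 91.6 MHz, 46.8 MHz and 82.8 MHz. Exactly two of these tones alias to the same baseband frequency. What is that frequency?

2 MHz

fs/2 = 22.4 MHz.
91.6 MHz mod fs = 2 MHz.
2 MHz ≤ fs/2 = 22.4 MHz, appears at 2 MHz.
46.8 MHz mod fs = 2 MHz.
2 MHz ≤ fs/2 = 22.4 MHz, appears at 2 MHz.
82.8 MHz mod fs = 38 MHz.
38 MHz > fs/2 = 22.4 MHz, folds to fs − 38 MHz = 6.8 MHz.
46.8 MHz and 91.6 MHz both map to 2 MHz.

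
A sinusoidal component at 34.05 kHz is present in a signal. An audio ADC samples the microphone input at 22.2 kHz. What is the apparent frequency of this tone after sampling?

10.35 kHz

34.05 kHz mod fs = 11.85 kHz.
11.85 kHz > fs/2 = 11.1 kHz, folds to fs − 11.85 kHz = 10.35 kHz.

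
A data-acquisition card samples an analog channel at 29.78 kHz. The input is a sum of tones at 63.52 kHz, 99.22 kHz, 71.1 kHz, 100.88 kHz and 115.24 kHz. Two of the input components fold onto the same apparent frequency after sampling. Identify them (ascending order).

71.1 kHz, 100.88 kHz

fs/2 = 14.89 kHz.
63.52 kHz mod fs = 3.96 kHz.
3.96 kHz ≤ fs/2 = 14.89 kHz, appears at 3.96 kHz.
99.22 kHz mod fs = 9.88 kHz.
9.88 kHz ≤ fs/2 = 14.89 kHz, appears at 9.88 kHz.
71.1 kHz mod fs = 11.54 kHz.
11.54 kHz ≤ fs/2 = 14.89 kHz, appears at 11.54 kHz.
100.88 kHz mod fs = 11.54 kHz.
11.54 kHz ≤ fs/2 = 14.89 kHz, appears at 11.54 kHz.
115.24 kHz mod fs = 25.9 kHz.
25.9 kHz > fs/2 = 14.89 kHz, folds to fs − 25.9 kHz = 3.88 kHz.
71.1 kHz and 100.88 kHz both map to 11.54 kHz.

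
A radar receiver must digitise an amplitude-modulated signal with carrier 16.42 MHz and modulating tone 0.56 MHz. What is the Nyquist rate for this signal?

AM sidebands sit at fc ± fm = 15.86 MHz and 16.98 MHz.
Highest-frequency component: 16.98 MHz.
Nyquist rate = 2 × 16.98 MHz = 33.96 MHz.

33.96 MHz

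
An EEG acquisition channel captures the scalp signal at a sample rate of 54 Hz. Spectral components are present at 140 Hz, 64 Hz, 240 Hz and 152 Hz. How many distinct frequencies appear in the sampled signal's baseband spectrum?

fs/2 = 27 Hz.
140 Hz mod fs = 32 Hz.
32 Hz > fs/2 = 27 Hz, folds to fs − 32 Hz = 22 Hz.
64 Hz mod fs = 10 Hz.
10 Hz ≤ fs/2 = 27 Hz, appears at 10 Hz.
240 Hz mod fs = 24 Hz.
24 Hz ≤ fs/2 = 27 Hz, appears at 24 Hz.
152 Hz mod fs = 44 Hz.
44 Hz > fs/2 = 27 Hz, folds to fs − 44 Hz = 10 Hz.
Distinct values: {10 Hz, 22 Hz, 24 Hz} → 3.

3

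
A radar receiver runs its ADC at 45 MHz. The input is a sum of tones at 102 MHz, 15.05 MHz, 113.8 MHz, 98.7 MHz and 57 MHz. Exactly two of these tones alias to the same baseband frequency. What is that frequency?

fs/2 = 22.5 MHz.
102 MHz mod fs = 12 MHz.
12 MHz ≤ fs/2 = 22.5 MHz, appears at 12 MHz.
15.05 MHz ≤ fs/2 = 22.5 MHz, passes unchanged.
113.8 MHz mod fs = 23.8 MHz.
23.8 MHz > fs/2 = 22.5 MHz, folds to fs − 23.8 MHz = 21.2 MHz.
98.7 MHz mod fs = 8.7 MHz.
8.7 MHz ≤ fs/2 = 22.5 MHz, appears at 8.7 MHz.
57 MHz mod fs = 12 MHz.
12 MHz ≤ fs/2 = 22.5 MHz, appears at 12 MHz.
57 MHz and 102 MHz both map to 12 MHz.

12 MHz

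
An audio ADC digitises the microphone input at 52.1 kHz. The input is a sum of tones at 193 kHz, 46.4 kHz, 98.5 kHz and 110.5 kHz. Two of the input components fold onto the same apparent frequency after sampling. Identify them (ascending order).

46.4 kHz, 98.5 kHz

fs/2 = 26.05 kHz.
193 kHz mod fs = 36.7 kHz.
36.7 kHz > fs/2 = 26.05 kHz, folds to fs − 36.7 kHz = 15.4 kHz.
46.4 kHz > fs/2 = 26.05 kHz, folds to fs − 46.4 kHz = 5.7 kHz.
98.5 kHz mod fs = 46.4 kHz.
46.4 kHz > fs/2 = 26.05 kHz, folds to fs − 46.4 kHz = 5.7 kHz.
110.5 kHz mod fs = 6.3 kHz.
6.3 kHz ≤ fs/2 = 26.05 kHz, appears at 6.3 kHz.
46.4 kHz and 98.5 kHz both map to 5.7 kHz.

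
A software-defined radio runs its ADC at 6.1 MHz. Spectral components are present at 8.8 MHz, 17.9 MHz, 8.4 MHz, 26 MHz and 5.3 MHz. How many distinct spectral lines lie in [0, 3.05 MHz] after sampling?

fs/2 = 3.05 MHz.
8.8 MHz mod fs = 2.7 MHz.
2.7 MHz ≤ fs/2 = 3.05 MHz, appears at 2.7 MHz.
17.9 MHz mod fs = 5.7 MHz.
5.7 MHz > fs/2 = 3.05 MHz, folds to fs − 5.7 MHz = 0.4 MHz.
8.4 MHz mod fs = 2.3 MHz.
2.3 MHz ≤ fs/2 = 3.05 MHz, appears at 2.3 MHz.
26 MHz mod fs = 1.6 MHz.
1.6 MHz ≤ fs/2 = 3.05 MHz, appears at 1.6 MHz.
5.3 MHz > fs/2 = 3.05 MHz, folds to fs − 5.3 MHz = 0.8 MHz.
Distinct values: {0.4 MHz, 0.8 MHz, 1.6 MHz, 2.3 MHz, 2.7 MHz} → 5.

5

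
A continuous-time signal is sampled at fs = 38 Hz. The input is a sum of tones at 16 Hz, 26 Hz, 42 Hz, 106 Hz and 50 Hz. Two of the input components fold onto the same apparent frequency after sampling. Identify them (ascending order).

26 Hz, 50 Hz

fs/2 = 19 Hz.
16 Hz ≤ fs/2 = 19 Hz, passes unchanged.
26 Hz > fs/2 = 19 Hz, folds to fs − 26 Hz = 12 Hz.
42 Hz mod fs = 4 Hz.
4 Hz ≤ fs/2 = 19 Hz, appears at 4 Hz.
106 Hz mod fs = 30 Hz.
30 Hz > fs/2 = 19 Hz, folds to fs − 30 Hz = 8 Hz.
50 Hz mod fs = 12 Hz.
12 Hz ≤ fs/2 = 19 Hz, appears at 12 Hz.
26 Hz and 50 Hz both map to 12 Hz.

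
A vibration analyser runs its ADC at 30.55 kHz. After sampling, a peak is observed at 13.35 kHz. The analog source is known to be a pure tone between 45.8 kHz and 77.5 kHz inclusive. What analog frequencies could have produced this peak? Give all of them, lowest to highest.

Frequencies that alias to 13.35 kHz are k·fs ± 13.35 kHz for integer k ≥ 0.
k=0: 13.35 kHz.
k=1: 17.2 kHz, 43.9 kHz.
k=2: 47.75 kHz, 74.45 kHz.
k=3: 78.3 kHz, 105 kHz.
Within [45.8 kHz, 77.5 kHz]: 47.75 kHz, 74.45 kHz.

47.75 kHz, 74.45 kHz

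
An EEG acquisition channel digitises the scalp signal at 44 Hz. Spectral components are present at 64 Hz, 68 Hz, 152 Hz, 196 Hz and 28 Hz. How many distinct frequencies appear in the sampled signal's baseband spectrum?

2

fs/2 = 22 Hz.
64 Hz mod fs = 20 Hz.
20 Hz ≤ fs/2 = 22 Hz, appears at 20 Hz.
68 Hz mod fs = 24 Hz.
24 Hz > fs/2 = 22 Hz, folds to fs − 24 Hz = 20 Hz.
152 Hz mod fs = 20 Hz.
20 Hz ≤ fs/2 = 22 Hz, appears at 20 Hz.
196 Hz mod fs = 20 Hz.
20 Hz ≤ fs/2 = 22 Hz, appears at 20 Hz.
28 Hz > fs/2 = 22 Hz, folds to fs − 28 Hz = 16 Hz.
Distinct values: {16 Hz, 20 Hz} → 2.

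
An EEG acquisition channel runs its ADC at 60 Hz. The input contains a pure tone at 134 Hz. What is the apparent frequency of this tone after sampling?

14 Hz

134 Hz mod fs = 14 Hz.
14 Hz ≤ fs/2 = 30 Hz, appears at 14 Hz.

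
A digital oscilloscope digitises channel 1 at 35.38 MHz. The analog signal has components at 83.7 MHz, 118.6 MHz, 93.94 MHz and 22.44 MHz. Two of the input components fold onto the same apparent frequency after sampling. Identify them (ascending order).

fs/2 = 17.69 MHz.
83.7 MHz mod fs = 12.94 MHz.
12.94 MHz ≤ fs/2 = 17.69 MHz, appears at 12.94 MHz.
118.6 MHz mod fs = 12.46 MHz.
12.46 MHz ≤ fs/2 = 17.69 MHz, appears at 12.46 MHz.
93.94 MHz mod fs = 23.18 MHz.
23.18 MHz > fs/2 = 17.69 MHz, folds to fs − 23.18 MHz = 12.2 MHz.
22.44 MHz > fs/2 = 17.69 MHz, folds to fs − 22.44 MHz = 12.94 MHz.
22.44 MHz and 83.7 MHz both map to 12.94 MHz.

22.44 MHz, 83.7 MHz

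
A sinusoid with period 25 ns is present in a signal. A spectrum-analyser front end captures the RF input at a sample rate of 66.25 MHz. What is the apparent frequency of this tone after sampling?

26.25 MHz

T = 25 ns → f = 1/T = 40 MHz.
40 MHz > fs/2 = 33.125 MHz, folds to fs − 40 MHz = 26.25 MHz.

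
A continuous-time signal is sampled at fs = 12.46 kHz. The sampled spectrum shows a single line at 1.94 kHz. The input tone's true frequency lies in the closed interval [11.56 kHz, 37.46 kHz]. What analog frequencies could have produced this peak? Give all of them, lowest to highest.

Frequencies that alias to 1.94 kHz are k·fs ± 1.94 kHz for integer k ≥ 0.
k=0: 1.94 kHz.
k=1: 10.52 kHz, 14.4 kHz.
k=2: 22.98 kHz, 26.86 kHz.
k=3: 35.44 kHz, 39.32 kHz.
k=4: 47.9 kHz, 51.78 kHz.
Within [11.56 kHz, 37.46 kHz]: 14.4 kHz, 22.98 kHz, 26.86 kHz, 35.44 kHz.

14.4 kHz, 22.98 kHz, 26.86 kHz, 35.44 kHz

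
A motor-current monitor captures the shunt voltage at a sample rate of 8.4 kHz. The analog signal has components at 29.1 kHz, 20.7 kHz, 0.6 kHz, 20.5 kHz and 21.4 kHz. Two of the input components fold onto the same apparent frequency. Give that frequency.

3.9 kHz

fs/2 = 4.2 kHz.
29.1 kHz mod fs = 3.9 kHz.
3.9 kHz ≤ fs/2 = 4.2 kHz, appears at 3.9 kHz.
20.7 kHz mod fs = 3.9 kHz.
3.9 kHz ≤ fs/2 = 4.2 kHz, appears at 3.9 kHz.
0.6 kHz ≤ fs/2 = 4.2 kHz, passes unchanged.
20.5 kHz mod fs = 3.7 kHz.
3.7 kHz ≤ fs/2 = 4.2 kHz, appears at 3.7 kHz.
21.4 kHz mod fs = 4.6 kHz.
4.6 kHz > fs/2 = 4.2 kHz, folds to fs − 4.6 kHz = 3.8 kHz.
20.7 kHz and 29.1 kHz both map to 3.9 kHz.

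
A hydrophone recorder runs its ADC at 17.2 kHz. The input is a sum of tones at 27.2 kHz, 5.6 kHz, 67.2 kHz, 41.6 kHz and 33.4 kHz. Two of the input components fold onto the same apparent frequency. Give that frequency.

7.2 kHz

fs/2 = 8.6 kHz.
27.2 kHz mod fs = 10 kHz.
10 kHz > fs/2 = 8.6 kHz, folds to fs − 10 kHz = 7.2 kHz.
5.6 kHz ≤ fs/2 = 8.6 kHz, passes unchanged.
67.2 kHz mod fs = 15.6 kHz.
15.6 kHz > fs/2 = 8.6 kHz, folds to fs − 15.6 kHz = 1.6 kHz.
41.6 kHz mod fs = 7.2 kHz.
7.2 kHz ≤ fs/2 = 8.6 kHz, appears at 7.2 kHz.
33.4 kHz mod fs = 16.2 kHz.
16.2 kHz > fs/2 = 8.6 kHz, folds to fs − 16.2 kHz = 1 kHz.
27.2 kHz and 41.6 kHz both map to 7.2 kHz.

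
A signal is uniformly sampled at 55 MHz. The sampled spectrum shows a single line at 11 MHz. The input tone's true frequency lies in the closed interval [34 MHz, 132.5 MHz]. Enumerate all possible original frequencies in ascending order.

Frequencies that alias to 11 MHz are k·fs ± 11 MHz for integer k ≥ 0.
k=0: 11 MHz.
k=1: 44 MHz, 66 MHz.
k=2: 99 MHz, 121 MHz.
k=3: 154 MHz, 176 MHz.
Within [34 MHz, 132.5 MHz]: 44 MHz, 66 MHz, 99 MHz, 121 MHz.

44 MHz, 66 MHz, 99 MHz, 121 MHz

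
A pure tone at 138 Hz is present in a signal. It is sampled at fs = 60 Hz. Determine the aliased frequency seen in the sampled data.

18 Hz

138 Hz mod fs = 18 Hz.
18 Hz ≤ fs/2 = 30 Hz, appears at 18 Hz.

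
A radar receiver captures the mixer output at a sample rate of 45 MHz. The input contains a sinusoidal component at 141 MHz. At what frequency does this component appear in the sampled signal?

141 MHz mod fs = 6 MHz.
6 MHz ≤ fs/2 = 22.5 MHz, appears at 6 MHz.

6 MHz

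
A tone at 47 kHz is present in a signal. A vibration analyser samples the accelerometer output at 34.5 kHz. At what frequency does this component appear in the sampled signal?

12.5 kHz

47 kHz mod fs = 12.5 kHz.
12.5 kHz ≤ fs/2 = 17.25 kHz, appears at 12.5 kHz.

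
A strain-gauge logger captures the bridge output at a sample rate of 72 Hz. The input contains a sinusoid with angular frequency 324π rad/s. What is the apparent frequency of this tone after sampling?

18 Hz

ω = 324π rad/s → f = ω/(2π) = 162 Hz.
162 Hz mod fs = 18 Hz.
18 Hz ≤ fs/2 = 36 Hz, appears at 18 Hz.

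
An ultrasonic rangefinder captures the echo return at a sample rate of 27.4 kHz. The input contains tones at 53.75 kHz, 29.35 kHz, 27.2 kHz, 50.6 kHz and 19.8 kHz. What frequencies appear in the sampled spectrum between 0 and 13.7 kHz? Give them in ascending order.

0.2 kHz, 1.05 kHz, 1.95 kHz, 4.2 kHz, 7.6 kHz

fs/2 = 13.7 kHz.
53.75 kHz mod fs = 26.35 kHz.
26.35 kHz > fs/2 = 13.7 kHz, folds to fs − 26.35 kHz = 1.05 kHz.
29.35 kHz mod fs = 1.95 kHz.
1.95 kHz ≤ fs/2 = 13.7 kHz, appears at 1.95 kHz.
27.2 kHz > fs/2 = 13.7 kHz, folds to fs − 27.2 kHz = 0.2 kHz.
50.6 kHz mod fs = 23.2 kHz.
23.2 kHz > fs/2 = 13.7 kHz, folds to fs − 23.2 kHz = 4.2 kHz.
19.8 kHz > fs/2 = 13.7 kHz, folds to fs − 19.8 kHz = 7.6 kHz.
Distinct values: {0.2 kHz, 1.05 kHz, 1.95 kHz, 4.2 kHz, 7.6 kHz}.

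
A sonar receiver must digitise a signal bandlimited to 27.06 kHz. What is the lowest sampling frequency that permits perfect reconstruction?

54.12 kHz

Nyquist rate = 2 × 27.06 kHz = 54.12 kHz.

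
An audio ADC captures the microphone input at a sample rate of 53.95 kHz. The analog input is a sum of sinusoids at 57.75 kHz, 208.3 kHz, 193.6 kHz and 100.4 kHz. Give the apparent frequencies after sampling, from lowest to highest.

fs/2 = 26.975 kHz.
57.75 kHz mod fs = 3.8 kHz.
3.8 kHz ≤ fs/2 = 26.975 kHz, appears at 3.8 kHz.
208.3 kHz mod fs = 46.45 kHz.
46.45 kHz > fs/2 = 26.975 kHz, folds to fs − 46.45 kHz = 7.5 kHz.
193.6 kHz mod fs = 31.75 kHz.
31.75 kHz > fs/2 = 26.975 kHz, folds to fs − 31.75 kHz = 22.2 kHz.
100.4 kHz mod fs = 46.45 kHz.
46.45 kHz > fs/2 = 26.975 kHz, folds to fs − 46.45 kHz = 7.5 kHz.
Distinct values: {3.8 kHz, 7.5 kHz, 22.2 kHz}.

3.8 kHz, 7.5 kHz, 22.2 kHz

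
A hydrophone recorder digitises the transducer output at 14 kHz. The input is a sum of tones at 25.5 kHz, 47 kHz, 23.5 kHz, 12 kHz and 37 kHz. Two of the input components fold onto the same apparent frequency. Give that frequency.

5 kHz

fs/2 = 7 kHz.
25.5 kHz mod fs = 11.5 kHz.
11.5 kHz > fs/2 = 7 kHz, folds to fs − 11.5 kHz = 2.5 kHz.
47 kHz mod fs = 5 kHz.
5 kHz ≤ fs/2 = 7 kHz, appears at 5 kHz.
23.5 kHz mod fs = 9.5 kHz.
9.5 kHz > fs/2 = 7 kHz, folds to fs − 9.5 kHz = 4.5 kHz.
12 kHz > fs/2 = 7 kHz, folds to fs − 12 kHz = 2 kHz.
37 kHz mod fs = 9 kHz.
9 kHz > fs/2 = 7 kHz, folds to fs − 9 kHz = 5 kHz.
37 kHz and 47 kHz both map to 5 kHz.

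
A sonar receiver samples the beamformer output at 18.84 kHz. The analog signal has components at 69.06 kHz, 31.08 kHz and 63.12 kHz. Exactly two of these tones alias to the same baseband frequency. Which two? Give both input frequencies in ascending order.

fs/2 = 9.42 kHz.
69.06 kHz mod fs = 12.54 kHz.
12.54 kHz > fs/2 = 9.42 kHz, folds to fs − 12.54 kHz = 6.3 kHz.
31.08 kHz mod fs = 12.24 kHz.
12.24 kHz > fs/2 = 9.42 kHz, folds to fs − 12.24 kHz = 6.6 kHz.
63.12 kHz mod fs = 6.6 kHz.
6.6 kHz ≤ fs/2 = 9.42 kHz, appears at 6.6 kHz.
31.08 kHz and 63.12 kHz both map to 6.6 kHz.

31.08 kHz, 63.12 kHz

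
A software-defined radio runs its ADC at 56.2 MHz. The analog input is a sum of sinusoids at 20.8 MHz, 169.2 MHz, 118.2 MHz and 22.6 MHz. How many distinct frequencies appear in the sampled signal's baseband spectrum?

fs/2 = 28.1 MHz.
20.8 MHz ≤ fs/2 = 28.1 MHz, passes unchanged.
169.2 MHz mod fs = 0.6 MHz.
0.6 MHz ≤ fs/2 = 28.1 MHz, appears at 0.6 MHz.
118.2 MHz mod fs = 5.8 MHz.
5.8 MHz ≤ fs/2 = 28.1 MHz, appears at 5.8 MHz.
22.6 MHz ≤ fs/2 = 28.1 MHz, passes unchanged.
Distinct values: {0.6 MHz, 5.8 MHz, 20.8 MHz, 22.6 MHz} → 4.

4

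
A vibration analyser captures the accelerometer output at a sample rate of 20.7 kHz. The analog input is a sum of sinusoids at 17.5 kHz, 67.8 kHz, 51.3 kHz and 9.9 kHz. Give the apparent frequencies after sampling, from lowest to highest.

fs/2 = 10.35 kHz.
17.5 kHz > fs/2 = 10.35 kHz, folds to fs − 17.5 kHz = 3.2 kHz.
67.8 kHz mod fs = 5.7 kHz.
5.7 kHz ≤ fs/2 = 10.35 kHz, appears at 5.7 kHz.
51.3 kHz mod fs = 9.9 kHz.
9.9 kHz ≤ fs/2 = 10.35 kHz, appears at 9.9 kHz.
9.9 kHz ≤ fs/2 = 10.35 kHz, passes unchanged.
Distinct values: {3.2 kHz, 5.7 kHz, 9.9 kHz}.

3.2 kHz, 5.7 kHz, 9.9 kHz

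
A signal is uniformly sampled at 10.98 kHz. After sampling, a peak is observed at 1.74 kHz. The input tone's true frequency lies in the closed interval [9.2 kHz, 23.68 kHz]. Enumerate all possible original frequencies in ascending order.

Frequencies that alias to 1.74 kHz are k·fs ± 1.74 kHz for integer k ≥ 0.
k=0: 1.74 kHz.
k=1: 9.24 kHz, 12.72 kHz.
k=2: 20.22 kHz, 23.7 kHz.
k=3: 31.2 kHz, 34.68 kHz.
Within [9.2 kHz, 23.68 kHz]: 9.24 kHz, 12.72 kHz, 20.22 kHz.

9.24 kHz, 12.72 kHz, 20.22 kHz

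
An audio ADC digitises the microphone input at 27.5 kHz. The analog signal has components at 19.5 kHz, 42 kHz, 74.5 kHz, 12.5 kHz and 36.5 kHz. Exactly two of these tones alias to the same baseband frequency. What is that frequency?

fs/2 = 13.75 kHz.
19.5 kHz > fs/2 = 13.75 kHz, folds to fs − 19.5 kHz = 8 kHz.
42 kHz mod fs = 14.5 kHz.
14.5 kHz > fs/2 = 13.75 kHz, folds to fs − 14.5 kHz = 13 kHz.
74.5 kHz mod fs = 19.5 kHz.
19.5 kHz > fs/2 = 13.75 kHz, folds to fs − 19.5 kHz = 8 kHz.
12.5 kHz ≤ fs/2 = 13.75 kHz, passes unchanged.
36.5 kHz mod fs = 9 kHz.
9 kHz ≤ fs/2 = 13.75 kHz, appears at 9 kHz.
19.5 kHz and 74.5 kHz both map to 8 kHz.

8 kHz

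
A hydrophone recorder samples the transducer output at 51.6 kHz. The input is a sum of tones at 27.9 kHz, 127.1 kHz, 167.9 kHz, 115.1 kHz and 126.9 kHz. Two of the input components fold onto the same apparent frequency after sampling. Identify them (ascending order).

27.9 kHz, 126.9 kHz

fs/2 = 25.8 kHz.
27.9 kHz > fs/2 = 25.8 kHz, folds to fs − 27.9 kHz = 23.7 kHz.
127.1 kHz mod fs = 23.9 kHz.
23.9 kHz ≤ fs/2 = 25.8 kHz, appears at 23.9 kHz.
167.9 kHz mod fs = 13.1 kHz.
13.1 kHz ≤ fs/2 = 25.8 kHz, appears at 13.1 kHz.
115.1 kHz mod fs = 11.9 kHz.
11.9 kHz ≤ fs/2 = 25.8 kHz, appears at 11.9 kHz.
126.9 kHz mod fs = 23.7 kHz.
23.7 kHz ≤ fs/2 = 25.8 kHz, appears at 23.7 kHz.
27.9 kHz and 126.9 kHz both map to 23.7 kHz.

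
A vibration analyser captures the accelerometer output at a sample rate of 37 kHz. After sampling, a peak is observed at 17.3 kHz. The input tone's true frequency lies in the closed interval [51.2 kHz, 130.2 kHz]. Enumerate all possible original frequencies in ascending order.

54.3 kHz, 56.7 kHz, 91.3 kHz, 93.7 kHz, 128.3 kHz

Frequencies that alias to 17.3 kHz are k·fs ± 17.3 kHz for integer k ≥ 0.
k=0: 17.3 kHz.
k=1: 19.7 kHz, 54.3 kHz.
k=2: 56.7 kHz, 91.3 kHz.
k=3: 93.7 kHz, 128.3 kHz.
k=4: 130.7 kHz, 165.3 kHz.
Within [51.2 kHz, 130.2 kHz]: 54.3 kHz, 56.7 kHz, 91.3 kHz, 93.7 kHz, 128.3 kHz.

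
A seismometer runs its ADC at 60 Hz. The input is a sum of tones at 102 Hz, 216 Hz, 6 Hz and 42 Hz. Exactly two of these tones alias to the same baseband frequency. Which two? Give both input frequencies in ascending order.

42 Hz, 102 Hz

fs/2 = 30 Hz.
102 Hz mod fs = 42 Hz.
42 Hz > fs/2 = 30 Hz, folds to fs − 42 Hz = 18 Hz.
216 Hz mod fs = 36 Hz.
36 Hz > fs/2 = 30 Hz, folds to fs − 36 Hz = 24 Hz.
6 Hz ≤ fs/2 = 30 Hz, passes unchanged.
42 Hz > fs/2 = 30 Hz, folds to fs − 42 Hz = 18 Hz.
42 Hz and 102 Hz both map to 18 Hz.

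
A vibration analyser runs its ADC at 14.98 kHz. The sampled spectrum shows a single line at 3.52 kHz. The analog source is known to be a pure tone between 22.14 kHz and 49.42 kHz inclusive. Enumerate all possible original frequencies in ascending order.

Frequencies that alias to 3.52 kHz are k·fs ± 3.52 kHz for integer k ≥ 0.
k=0: 3.52 kHz.
k=1: 11.46 kHz, 18.5 kHz.
k=2: 26.44 kHz, 33.48 kHz.
k=3: 41.42 kHz, 48.46 kHz.
k=4: 56.4 kHz, 63.44 kHz.
Within [22.14 kHz, 49.42 kHz]: 26.44 kHz, 33.48 kHz, 41.42 kHz, 48.46 kHz.

26.44 kHz, 33.48 kHz, 41.42 kHz, 48.46 kHz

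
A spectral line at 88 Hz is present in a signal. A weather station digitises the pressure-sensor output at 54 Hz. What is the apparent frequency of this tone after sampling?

88 Hz mod fs = 34 Hz.
34 Hz > fs/2 = 27 Hz, folds to fs − 34 Hz = 20 Hz.

20 Hz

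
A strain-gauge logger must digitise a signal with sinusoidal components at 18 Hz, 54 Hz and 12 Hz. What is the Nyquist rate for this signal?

108 Hz

Highest-frequency component: 54 Hz.
Nyquist rate = 2 × 54 Hz = 108 Hz.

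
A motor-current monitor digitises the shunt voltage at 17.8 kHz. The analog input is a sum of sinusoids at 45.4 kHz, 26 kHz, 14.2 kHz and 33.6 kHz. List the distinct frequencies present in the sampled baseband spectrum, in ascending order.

2 kHz, 3.6 kHz, 8 kHz, 8.2 kHz

fs/2 = 8.9 kHz.
45.4 kHz mod fs = 9.8 kHz.
9.8 kHz > fs/2 = 8.9 kHz, folds to fs − 9.8 kHz = 8 kHz.
26 kHz mod fs = 8.2 kHz.
8.2 kHz ≤ fs/2 = 8.9 kHz, appears at 8.2 kHz.
14.2 kHz > fs/2 = 8.9 kHz, folds to fs − 14.2 kHz = 3.6 kHz.
33.6 kHz mod fs = 15.8 kHz.
15.8 kHz > fs/2 = 8.9 kHz, folds to fs − 15.8 kHz = 2 kHz.
Distinct values: {2 kHz, 3.6 kHz, 8 kHz, 8.2 kHz}.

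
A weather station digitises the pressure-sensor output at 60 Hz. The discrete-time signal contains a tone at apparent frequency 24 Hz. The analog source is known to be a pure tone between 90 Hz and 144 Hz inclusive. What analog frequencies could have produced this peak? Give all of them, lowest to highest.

96 Hz, 144 Hz

Frequencies that alias to 24 Hz are k·fs ± 24 Hz for integer k ≥ 0.
k=0: 24 Hz.
k=1: 36 Hz, 84 Hz.
k=2: 96 Hz, 144 Hz.
k=3: 156 Hz, 204 Hz.
Within [90 Hz, 144 Hz]: 96 Hz, 144 Hz.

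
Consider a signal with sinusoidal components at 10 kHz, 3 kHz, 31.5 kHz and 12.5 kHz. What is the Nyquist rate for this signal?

63 kHz

Highest-frequency component: 31.5 kHz.
Nyquist rate = 2 × 31.5 kHz = 63 kHz.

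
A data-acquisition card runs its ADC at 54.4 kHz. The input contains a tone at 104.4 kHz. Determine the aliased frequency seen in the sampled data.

4.4 kHz

104.4 kHz mod fs = 50 kHz.
50 kHz > fs/2 = 27.2 kHz, folds to fs − 50 kHz = 4.4 kHz.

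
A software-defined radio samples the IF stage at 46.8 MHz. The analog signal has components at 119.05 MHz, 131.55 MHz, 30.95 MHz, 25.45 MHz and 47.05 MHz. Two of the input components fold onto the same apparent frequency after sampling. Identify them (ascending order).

25.45 MHz, 119.05 MHz

fs/2 = 23.4 MHz.
119.05 MHz mod fs = 25.45 MHz.
25.45 MHz > fs/2 = 23.4 MHz, folds to fs − 25.45 MHz = 21.35 MHz.
131.55 MHz mod fs = 37.95 MHz.
37.95 MHz > fs/2 = 23.4 MHz, folds to fs − 37.95 MHz = 8.85 MHz.
30.95 MHz > fs/2 = 23.4 MHz, folds to fs − 30.95 MHz = 15.85 MHz.
25.45 MHz > fs/2 = 23.4 MHz, folds to fs − 25.45 MHz = 21.35 MHz.
47.05 MHz mod fs = 0.25 MHz.
0.25 MHz ≤ fs/2 = 23.4 MHz, appears at 0.25 MHz.
25.45 MHz and 119.05 MHz both map to 21.35 MHz.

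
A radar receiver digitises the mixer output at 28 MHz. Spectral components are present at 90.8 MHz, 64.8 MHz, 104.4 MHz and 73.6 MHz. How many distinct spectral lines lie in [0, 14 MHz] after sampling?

4

fs/2 = 14 MHz.
90.8 MHz mod fs = 6.8 MHz.
6.8 MHz ≤ fs/2 = 14 MHz, appears at 6.8 MHz.
64.8 MHz mod fs = 8.8 MHz.
8.8 MHz ≤ fs/2 = 14 MHz, appears at 8.8 MHz.
104.4 MHz mod fs = 20.4 MHz.
20.4 MHz > fs/2 = 14 MHz, folds to fs − 20.4 MHz = 7.6 MHz.
73.6 MHz mod fs = 17.6 MHz.
17.6 MHz > fs/2 = 14 MHz, folds to fs − 17.6 MHz = 10.4 MHz.
Distinct values: {6.8 MHz, 7.6 MHz, 8.8 MHz, 10.4 MHz} → 4.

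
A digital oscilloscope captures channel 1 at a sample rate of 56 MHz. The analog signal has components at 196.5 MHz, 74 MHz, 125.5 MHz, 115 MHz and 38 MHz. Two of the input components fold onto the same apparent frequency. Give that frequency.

18 MHz

fs/2 = 28 MHz.
196.5 MHz mod fs = 28.5 MHz.
28.5 MHz > fs/2 = 28 MHz, folds to fs − 28.5 MHz = 27.5 MHz.
74 MHz mod fs = 18 MHz.
18 MHz ≤ fs/2 = 28 MHz, appears at 18 MHz.
125.5 MHz mod fs = 13.5 MHz.
13.5 MHz ≤ fs/2 = 28 MHz, appears at 13.5 MHz.
115 MHz mod fs = 3 MHz.
3 MHz ≤ fs/2 = 28 MHz, appears at 3 MHz.
38 MHz > fs/2 = 28 MHz, folds to fs − 38 MHz = 18 MHz.
38 MHz and 74 MHz both map to 18 MHz.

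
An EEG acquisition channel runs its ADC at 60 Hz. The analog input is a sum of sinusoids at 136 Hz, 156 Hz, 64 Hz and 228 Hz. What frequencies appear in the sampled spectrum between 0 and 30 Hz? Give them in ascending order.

fs/2 = 30 Hz.
136 Hz mod fs = 16 Hz.
16 Hz ≤ fs/2 = 30 Hz, appears at 16 Hz.
156 Hz mod fs = 36 Hz.
36 Hz > fs/2 = 30 Hz, folds to fs − 36 Hz = 24 Hz.
64 Hz mod fs = 4 Hz.
4 Hz ≤ fs/2 = 30 Hz, appears at 4 Hz.
228 Hz mod fs = 48 Hz.
48 Hz > fs/2 = 30 Hz, folds to fs − 48 Hz = 12 Hz.
Distinct values: {4 Hz, 12 Hz, 16 Hz, 24 Hz}.

4 Hz, 12 Hz, 16 Hz, 24 Hz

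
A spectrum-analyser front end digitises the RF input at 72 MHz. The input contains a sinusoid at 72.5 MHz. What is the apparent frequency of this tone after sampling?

72.5 MHz mod fs = 0.5 MHz.
0.5 MHz ≤ fs/2 = 36 MHz, appears at 0.5 MHz.

0.5 MHz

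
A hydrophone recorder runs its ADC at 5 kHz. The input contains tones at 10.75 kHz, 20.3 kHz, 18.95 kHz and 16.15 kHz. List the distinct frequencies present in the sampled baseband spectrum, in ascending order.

0.3 kHz, 0.75 kHz, 1.05 kHz, 1.15 kHz

fs/2 = 2.5 kHz.
10.75 kHz mod fs = 0.75 kHz.
0.75 kHz ≤ fs/2 = 2.5 kHz, appears at 0.75 kHz.
20.3 kHz mod fs = 0.3 kHz.
0.3 kHz ≤ fs/2 = 2.5 kHz, appears at 0.3 kHz.
18.95 kHz mod fs = 3.95 kHz.
3.95 kHz > fs/2 = 2.5 kHz, folds to fs − 3.95 kHz = 1.05 kHz.
16.15 kHz mod fs = 1.15 kHz.
1.15 kHz ≤ fs/2 = 2.5 kHz, appears at 1.15 kHz.
Distinct values: {0.3 kHz, 0.75 kHz, 1.05 kHz, 1.15 kHz}.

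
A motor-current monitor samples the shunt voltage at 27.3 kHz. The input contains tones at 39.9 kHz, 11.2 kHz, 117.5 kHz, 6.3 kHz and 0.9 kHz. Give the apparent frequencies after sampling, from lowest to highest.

fs/2 = 13.65 kHz.
39.9 kHz mod fs = 12.6 kHz.
12.6 kHz ≤ fs/2 = 13.65 kHz, appears at 12.6 kHz.
11.2 kHz ≤ fs/2 = 13.65 kHz, passes unchanged.
117.5 kHz mod fs = 8.3 kHz.
8.3 kHz ≤ fs/2 = 13.65 kHz, appears at 8.3 kHz.
6.3 kHz ≤ fs/2 = 13.65 kHz, passes unchanged.
0.9 kHz ≤ fs/2 = 13.65 kHz, passes unchanged.
Distinct values: {0.9 kHz, 6.3 kHz, 8.3 kHz, 11.2 kHz, 12.6 kHz}.

0.9 kHz, 6.3 kHz, 8.3 kHz, 11.2 kHz, 12.6 kHz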